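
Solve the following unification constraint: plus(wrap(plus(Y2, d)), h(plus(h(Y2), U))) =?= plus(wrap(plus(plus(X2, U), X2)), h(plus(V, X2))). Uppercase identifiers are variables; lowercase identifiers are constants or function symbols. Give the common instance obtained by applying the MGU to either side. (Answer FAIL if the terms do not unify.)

plus(wrap(plus(plus(d, d), d)), h(plus(h(plus(d, d)), d)))

Decompose plus/2: wrap(plus(Y2, d)) =?= wrap(plus(plus(X2, U), X2)),  h(plus(h(Y2), U)) =?= h(plus(V, X2)).
Decompose wrap/1: plus(Y2, d) =?= plus(plus(X2, U), X2).
Decompose plus/2: Y2 =?= plus(X2, U),  d =?= X2.
Bind Y2 := plus(X2, U); substituting into the one remaining equation that mentions Y2 gives: h(plus(h(plus(X2, U)), U)) =?= h(plus(V, X2)).
Bind X2 := d; substituting into the remaining equation gives: h(plus(h(plus(d, U)), U)) =?= h(plus(V, d)). Substituting into the earlier binding gives Y2 := plus(d, U).
Decompose h/1: plus(h(plus(d, U)), U) =?= plus(V, d).
Decompose plus/2: h(plus(d, U)) =?= V,  U =?= d.
Bind V := h(plus(d, U)); no other remaining equation mentions V.
Bind U := d. Substituting into the earlier bindings gives Y2 := plus(d, d), V := h(plus(d, d)).
Applying the MGU to either side gives plus(wrap(plus(plus(d, d), d)), h(plus(h(plus(d, d)), d))).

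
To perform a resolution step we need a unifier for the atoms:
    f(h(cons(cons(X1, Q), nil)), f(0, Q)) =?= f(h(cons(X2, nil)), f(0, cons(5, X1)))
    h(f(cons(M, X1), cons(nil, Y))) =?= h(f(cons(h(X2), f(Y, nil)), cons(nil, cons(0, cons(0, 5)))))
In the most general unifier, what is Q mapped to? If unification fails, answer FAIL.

Decompose f/2: h(cons(cons(X1, Q), nil)) =?= h(cons(X2, nil)),  f(0, Q) =?= f(0, cons(5, X1)).
Decompose h/1: cons(cons(X1, Q), nil) =?= cons(X2, nil).
Decompose cons/2: cons(X1, Q) =?= X2,  nil =?= nil.
Bind X2 := cons(X1, Q); substituting into the one remaining equation that mentions X2 gives: h(f(cons(M, X1), cons(nil, Y))) =?= h(f(cons(h(cons(X1, Q)), f(Y, nil)), cons(nil, cons(0, cons(0, 5))))).
Delete trivial equation nil =?= nil.
Decompose f/2: 0 =?= 0,  Q =?= cons(5, X1).
Delete trivial equation 0 =?= 0.
Bind Q := cons(5, X1); substituting into the remaining equation gives: h(f(cons(M, X1), cons(nil, Y))) =?= h(f(cons(h(cons(X1, cons(5, X1))), f(Y, nil)), cons(nil, cons(0, cons(0, 5))))). Substituting into the earlier binding gives X2 := cons(X1, cons(5, X1)).
Decompose h/1: f(cons(M, X1), cons(nil, Y)) =?= f(cons(h(cons(X1, cons(5, X1))), f(Y, nil)), cons(nil, cons(0, cons(0, 5)))).
Decompose f/2: cons(M, X1) =?= cons(h(cons(X1, cons(5, X1))), f(Y, nil)),  cons(nil, Y) =?= cons(nil, cons(0, cons(0, 5))).
Decompose cons/2: M =?= h(cons(X1, cons(5, X1))),  X1 =?= f(Y, nil).
Bind M := h(cons(X1, cons(5, X1))); no other remaining equation mentions M.
Bind X1 := f(Y, nil); no other remaining equation mentions X1. Substituting into the earlier bindings gives X2 := cons(f(Y, nil), cons(5, f(Y, nil))), Q := cons(5, f(Y, nil)), M := h(cons(f(Y, nil), cons(5, f(Y, nil)))).
Decompose cons/2: nil =?= nil,  Y =?= cons(0, cons(0, 5)).
Delete trivial equation nil =?= nil.
Bind Y := cons(0, cons(0, 5)). Substituting into the earlier bindings gives X2 := cons(f(cons(0, cons(0, 5)), nil), cons(5, f(cons(0, cons(0, 5)), nil))), Q := cons(5, f(cons(0, cons(0, 5)), nil)), M := h(cons(f(cons(0, cons(0, 5)), nil), cons(5, f(cons(0, cons(0, 5)), nil)))), X1 := f(cons(0, cons(0, 5)), nil).
MGU = { X2 := cons(f(cons(0, cons(0, 5)), nil), cons(5, f(cons(0, cons(0, 5)), nil))), Q := cons(5, f(cons(0, cons(0, 5)), nil)), M := h(cons(f(cons(0, cons(0, 5)), nil), cons(5, f(cons(0, cons(0, 5)), nil)))), X1 := f(cons(0, cons(0, 5)), nil), Y := cons(0, cons(0, 5)) }, so Q := cons(5, f(cons(0, cons(0, 5)), nil)).

cons(5, f(cons(0, cons(0, 5)), nil))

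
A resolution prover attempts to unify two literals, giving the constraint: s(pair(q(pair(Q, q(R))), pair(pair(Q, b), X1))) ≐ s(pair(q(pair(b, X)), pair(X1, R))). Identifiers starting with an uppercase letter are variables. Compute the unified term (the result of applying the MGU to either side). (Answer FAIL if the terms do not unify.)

Decompose s/1: pair(q(pair(Q, q(R))), pair(pair(Q, b), X1)) ≐ pair(q(pair(b, X)), pair(X1, R)).
Decompose pair/2: q(pair(Q, q(R))) ≐ q(pair(b, X)),  pair(pair(Q, b), X1) ≐ pair(X1, R).
Decompose q/1: pair(Q, q(R)) ≐ pair(b, X).
Decompose pair/2: Q ≐ b,  q(R) ≐ X.
Bind Q := b; substituting into the one remaining equation that mentions Q gives: pair(pair(b, b), X1) ≐ pair(X1, R).
Bind X := q(R); no other remaining equation mentions X.
Decompose pair/2: pair(b, b) ≐ X1,  X1 ≐ R.
Bind X1 := pair(b, b); substituting into the remaining equation gives: pair(b, b) ≐ R.
Bind R := pair(b, b). Substituting into the earlier binding gives X := q(pair(b, b)).
Applying the MGU to either side gives s(pair(q(pair(b, q(pair(b, b)))), pair(pair(b, b), pair(b, b)))).

s(pair(q(pair(b, q(pair(b, b)))), pair(pair(b, b), pair(b, b))))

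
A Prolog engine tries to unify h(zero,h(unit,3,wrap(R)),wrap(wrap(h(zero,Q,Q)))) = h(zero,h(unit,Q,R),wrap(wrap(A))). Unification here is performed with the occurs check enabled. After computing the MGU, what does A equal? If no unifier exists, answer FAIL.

FAIL

Decompose h/3: zero = zero,  h(unit,3,wrap(R)) = h(unit,Q,R),  wrap(wrap(h(zero,Q,Q))) = wrap(wrap(A)).
Delete trivial equation zero = zero.
Decompose h/3: unit = unit,  3 = Q,  wrap(R) = R.
Delete trivial equation unit = unit.
Bind Q := 3; substituting into the one remaining equation that mentions Q gives: wrap(wrap(h(zero,3,3))) = wrap(wrap(A)).
Occurs check fails: R occurs in wrap(R); the equation R = wrap(R) has no finite solution.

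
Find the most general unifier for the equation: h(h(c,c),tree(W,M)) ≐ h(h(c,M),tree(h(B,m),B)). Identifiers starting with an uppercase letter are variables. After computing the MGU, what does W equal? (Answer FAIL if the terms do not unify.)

Decompose h/2: h(c,c) ≐ h(c,M),  tree(W,M) ≐ tree(h(B,m),B).
Decompose h/2: c ≐ c,  c ≐ M.
Delete trivial equation c ≐ c.
Bind M := c; substituting into the remaining equation gives: tree(W,c) ≐ tree(h(B,m),B).
Decompose tree/2: W ≐ h(B,m),  c ≐ B.
Bind W := h(B,m); no other remaining equation mentions W.
Bind B := c. Substituting into the earlier binding gives W := h(c,m).
MGU = { M -> c, W -> h(c,m), B -> c }, so W -> h(c,m).

h(c,m)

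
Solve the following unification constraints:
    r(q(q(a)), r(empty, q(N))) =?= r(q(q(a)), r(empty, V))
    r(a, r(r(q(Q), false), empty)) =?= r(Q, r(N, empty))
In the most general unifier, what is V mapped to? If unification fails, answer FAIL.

Decompose r/2: q(q(a)) =?= q(q(a)),  r(empty, q(N)) =?= r(empty, V).
Delete trivial equation q(q(a)) =?= q(q(a)).
Decompose r/2: empty =?= empty,  q(N) =?= V.
Delete trivial equation empty =?= empty.
Bind V := q(N); no other remaining equation mentions V.
Decompose r/2: a =?= Q,  r(r(q(Q), false), empty) =?= r(N, empty).
Bind Q := a; substituting into the remaining equation gives: r(r(q(a), false), empty) =?= r(N, empty).
Decompose r/2: r(q(a), false) =?= N,  empty =?= empty.
Bind N := r(q(a), false); no other remaining equation mentions N. Substituting into the earlier binding gives V := q(r(q(a), false)).
Delete trivial equation empty =?= empty.
MGU = { V ↦ q(r(q(a), false)), Q ↦ a, N ↦ r(q(a), false) }, so V ↦ q(r(q(a), false)).

q(r(q(a), false))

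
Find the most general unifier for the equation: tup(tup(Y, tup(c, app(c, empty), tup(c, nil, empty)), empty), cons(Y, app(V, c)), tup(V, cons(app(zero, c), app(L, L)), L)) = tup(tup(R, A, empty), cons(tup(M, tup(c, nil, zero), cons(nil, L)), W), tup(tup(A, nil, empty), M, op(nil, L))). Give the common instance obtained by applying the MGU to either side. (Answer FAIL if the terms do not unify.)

FAIL

Decompose tup/3: tup(Y, tup(c, app(c, empty), tup(c, nil, empty)), empty) = tup(R, A, empty),  cons(Y, app(V, c)) = cons(tup(M, tup(c, nil, zero), cons(nil, L)), W),  tup(V, cons(app(zero, c), app(L, L)), L) = tup(tup(A, nil, empty), M, op(nil, L)).
Decompose tup/3: Y = R,  tup(c, app(c, empty), tup(c, nil, empty)) = A,  empty = empty.
Bind Y := R; substituting into the one remaining equation that mentions Y gives: cons(R, app(V, c)) = cons(tup(M, tup(c, nil, zero), cons(nil, L)), W).
Bind A := tup(c, app(c, empty), tup(c, nil, empty)); substituting into the one remaining equation that mentions A gives: tup(V, cons(app(zero, c), app(L, L)), L) = tup(tup(tup(c, app(c, empty), tup(c, nil, empty)), nil, empty), M, op(nil, L)).
Delete trivial equation empty = empty.
Decompose cons/2: R = tup(M, tup(c, nil, zero), cons(nil, L)),  app(V, c) = W.
Bind R := tup(M, tup(c, nil, zero), cons(nil, L)); no other remaining equation mentions R. Substituting into the earlier binding gives Y := tup(M, tup(c, nil, zero), cons(nil, L)).
Bind W := app(V, c); no other remaining equation mentions W.
Decompose tup/3: V = tup(tup(c, app(c, empty), tup(c, nil, empty)), nil, empty),  cons(app(zero, c), app(L, L)) = M,  L = op(nil, L).
Bind V := tup(tup(c, app(c, empty), tup(c, nil, empty)), nil, empty); no other remaining equation mentions V. Substituting into the earlier binding gives W := app(tup(tup(c, app(c, empty), tup(c, nil, empty)), nil, empty), c).
Bind M := cons(app(zero, c), app(L, L)); no other remaining equation mentions M. Substituting into the earlier bindings gives Y := tup(cons(app(zero, c), app(L, L)), tup(c, nil, zero), cons(nil, L)), R := tup(cons(app(zero, c), app(L, L)), tup(c, nil, zero), cons(nil, L)).
Occurs check fails: L occurs in op(nil, L); the equation L = op(nil, L) has no finite solution.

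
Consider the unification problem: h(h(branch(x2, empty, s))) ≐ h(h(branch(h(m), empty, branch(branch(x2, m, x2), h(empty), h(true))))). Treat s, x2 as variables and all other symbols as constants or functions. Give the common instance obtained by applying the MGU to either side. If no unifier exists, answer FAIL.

Decompose h/1: h(branch(x2, empty, s)) ≐ h(branch(h(m), empty, branch(branch(x2, m, x2), h(empty), h(true)))).
Decompose h/1: branch(x2, empty, s) ≐ branch(h(m), empty, branch(branch(x2, m, x2), h(empty), h(true))).
Decompose branch/3: x2 ≐ h(m),  empty ≐ empty,  s ≐ branch(branch(x2, m, x2), h(empty), h(true)).
Bind x2 := h(m); substituting into the one remaining equation that mentions x2 gives: s ≐ branch(branch(h(m), m, h(m)), h(empty), h(true)).
Delete trivial equation empty ≐ empty.
Bind s := branch(branch(h(m), m, h(m)), h(empty), h(true)).
Applying the MGU to either side gives h(h(branch(h(m), empty, branch(branch(h(m), m, h(m)), h(empty), h(true))))).

h(h(branch(h(m), empty, branch(branch(h(m), m, h(m)), h(empty), h(true)))))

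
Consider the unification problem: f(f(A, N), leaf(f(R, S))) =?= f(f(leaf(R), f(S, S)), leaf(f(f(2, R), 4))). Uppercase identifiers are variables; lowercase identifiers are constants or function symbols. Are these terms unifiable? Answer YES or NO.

Decompose f/2: f(A, N) =?= f(leaf(R), f(S, S)),  leaf(f(R, S)) =?= leaf(f(f(2, R), 4)).
Decompose f/2: A =?= leaf(R),  N =?= f(S, S).
Bind A := leaf(R); no other remaining equation mentions A.
Bind N := f(S, S); no other remaining equation mentions N.
Decompose leaf/1: f(R, S) =?= f(f(2, R), 4).
Decompose f/2: R =?= f(2, R),  S =?= 4.
Occurs check fails: R occurs in f(2, R); the equation R =?= f(2, R) has no finite solution.

NO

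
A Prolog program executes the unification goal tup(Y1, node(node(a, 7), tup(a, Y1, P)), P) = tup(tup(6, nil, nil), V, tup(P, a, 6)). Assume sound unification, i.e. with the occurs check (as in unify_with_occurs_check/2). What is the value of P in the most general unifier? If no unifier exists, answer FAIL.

FAIL

Decompose tup/3: Y1 = tup(6, nil, nil),  node(node(a, 7), tup(a, Y1, P)) = V,  P = tup(P, a, 6).
Bind Y1 := tup(6, nil, nil); substituting into the one remaining equation that mentions Y1 gives: node(node(a, 7), tup(a, tup(6, nil, nil), P)) = V.
Bind V := node(node(a, 7), tup(a, tup(6, nil, nil), P)); no other remaining equation mentions V.
Occurs check fails: P occurs in tup(P, a, 6); the equation P = tup(P, a, 6) has no finite solution.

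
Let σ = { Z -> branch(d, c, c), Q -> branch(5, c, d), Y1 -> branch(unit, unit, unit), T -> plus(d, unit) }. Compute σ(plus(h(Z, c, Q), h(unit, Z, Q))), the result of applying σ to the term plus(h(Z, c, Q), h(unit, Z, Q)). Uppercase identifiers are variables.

Replace each occurrence of Z with branch(d, c, c).
Replace each occurrence of Q with branch(5, c, d).
Result: plus(h(branch(d, c, c), c, branch(5, c, d)), h(unit, branch(d, c, c), branch(5, c, d))).

plus(h(branch(d, c, c), c, branch(5, c, d)), h(unit, branch(d, c, c), branch(5, c, d)))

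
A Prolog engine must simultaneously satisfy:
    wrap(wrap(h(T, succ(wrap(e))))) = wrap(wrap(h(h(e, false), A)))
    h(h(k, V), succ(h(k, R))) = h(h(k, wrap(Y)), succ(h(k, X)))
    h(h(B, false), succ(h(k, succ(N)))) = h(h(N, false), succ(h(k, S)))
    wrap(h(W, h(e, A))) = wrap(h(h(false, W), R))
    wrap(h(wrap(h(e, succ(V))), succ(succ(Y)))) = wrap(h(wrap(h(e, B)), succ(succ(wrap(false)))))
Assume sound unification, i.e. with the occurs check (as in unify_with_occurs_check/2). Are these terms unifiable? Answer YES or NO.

NO

Decompose wrap/1: wrap(h(T, succ(wrap(e)))) = wrap(h(h(e, false), A)).
Decompose wrap/1: h(T, succ(wrap(e))) = h(h(e, false), A).
Decompose h/2: T = h(e, false),  succ(wrap(e)) = A.
Bind T := h(e, false); no other remaining equation mentions T.
Bind A := succ(wrap(e)); substituting into the one remaining equation that mentions A gives: wrap(h(W, h(e, succ(wrap(e))))) = wrap(h(h(false, W), R)).
Decompose h/2: h(k, V) = h(k, wrap(Y)),  succ(h(k, R)) = succ(h(k, X)).
Decompose h/2: k = k,  V = wrap(Y).
Delete trivial equation k = k.
Bind V := wrap(Y); substituting into the one remaining equation that mentions V gives: wrap(h(wrap(h(e, succ(wrap(Y)))), succ(succ(Y)))) = wrap(h(wrap(h(e, B)), succ(succ(wrap(false))))).
Decompose succ/1: h(k, R) = h(k, X).
Decompose h/2: k = k,  R = X.
Delete trivial equation k = k.
Bind R := X; substituting into the one remaining equation that mentions R gives: wrap(h(W, h(e, succ(wrap(e))))) = wrap(h(h(false, W), X)).
Decompose h/2: h(B, false) = h(N, false),  succ(h(k, succ(N))) = succ(h(k, S)).
Decompose h/2: B = N,  false = false.
Bind B := N; substituting into the one remaining equation that mentions B gives: wrap(h(wrap(h(e, succ(wrap(Y)))), succ(succ(Y)))) = wrap(h(wrap(h(e, N)), succ(succ(wrap(false))))).
Delete trivial equation false = false.
Decompose succ/1: h(k, succ(N)) = h(k, S).
Decompose h/2: k = k,  succ(N) = S.
Delete trivial equation k = k.
Bind S := succ(N); no other remaining equation mentions S.
Decompose wrap/1: h(W, h(e, succ(wrap(e)))) = h(h(false, W), X).
Decompose h/2: W = h(false, W),  h(e, succ(wrap(e))) = X.
Occurs check fails: W occurs in h(false, W); the equation W = h(false, W) has no finite solution.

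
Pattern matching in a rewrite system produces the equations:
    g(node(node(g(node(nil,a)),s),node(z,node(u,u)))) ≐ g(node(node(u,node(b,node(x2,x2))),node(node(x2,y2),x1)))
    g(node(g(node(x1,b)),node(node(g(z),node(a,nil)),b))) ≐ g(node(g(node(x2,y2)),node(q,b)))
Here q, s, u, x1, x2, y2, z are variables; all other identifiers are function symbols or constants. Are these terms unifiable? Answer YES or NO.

Decompose g/1: node(node(g(node(nil,a)),s),node(z,node(u,u))) ≐ node(node(u,node(b,node(x2,x2))),node(node(x2,y2),x1)).
Decompose node/2: node(g(node(nil,a)),s) ≐ node(u,node(b,node(x2,x2))),  node(z,node(u,u)) ≐ node(node(x2,y2),x1).
Decompose node/2: g(node(nil,a)) ≐ u,  s ≐ node(b,node(x2,x2)).
Bind u := g(node(nil,a)); substituting into the one remaining equation that mentions u gives: node(z,node(g(node(nil,a)),g(node(nil,a)))) ≐ node(node(x2,y2),x1).
Bind s := node(b,node(x2,x2)); no other remaining equation mentions s.
Decompose node/2: z ≐ node(x2,y2),  node(g(node(nil,a)),g(node(nil,a))) ≐ x1.
Bind z := node(x2,y2); substituting into the one remaining equation that mentions z gives: g(node(g(node(x1,b)),node(node(g(node(x2,y2)),node(a,nil)),b))) ≐ g(node(g(node(x2,y2)),node(q,b))).
Bind x1 := node(g(node(nil,a)),g(node(nil,a))); substituting into the remaining equation gives: g(node(g(node(node(g(node(nil,a)),g(node(nil,a))),b)),node(node(g(node(x2,y2)),node(a,nil)),b))) ≐ g(node(g(node(x2,y2)),node(q,b))).
Decompose g/1: node(g(node(node(g(node(nil,a)),g(node(nil,a))),b)),node(node(g(node(x2,y2)),node(a,nil)),b)) ≐ node(g(node(x2,y2)),node(q,b)).
Decompose node/2: g(node(node(g(node(nil,a)),g(node(nil,a))),b)) ≐ g(node(x2,y2)),  node(node(g(node(x2,y2)),node(a,nil)),b) ≐ node(q,b).
Decompose g/1: node(node(g(node(nil,a)),g(node(nil,a))),b) ≐ node(x2,y2).
Decompose node/2: node(g(node(nil,a)),g(node(nil,a))) ≐ x2,  b ≐ y2.
Bind x2 := node(g(node(nil,a)),g(node(nil,a))); substituting into the one remaining equation that mentions x2 gives: node(node(g(node(node(g(node(nil,a)),g(node(nil,a))),y2)),node(a,nil)),b) ≐ node(q,b). Substituting into the earlier bindings gives s := node(b,node(node(g(node(nil,a)),g(node(nil,a))),node(g(node(nil,a)),g(node(nil,a))))), z := node(node(g(node(nil,a)),g(node(nil,a))),y2).
Bind y2 := b; substituting into the remaining equation gives: node(node(g(node(node(g(node(nil,a)),g(node(nil,a))),b)),node(a,nil)),b) ≐ node(q,b). Substituting into the earlier binding gives z := node(node(g(node(nil,a)),g(node(nil,a))),b).
Decompose node/2: node(g(node(node(g(node(nil,a)),g(node(nil,a))),b)),node(a,nil)) ≐ q,  b ≐ b.
Bind q := node(g(node(node(g(node(nil,a)),g(node(nil,a))),b)),node(a,nil)); no other remaining equation mentions q.
Delete trivial equation b ≐ b.
No equations remain and no clash or occurs-check failure arose, so a unifier exists.

YES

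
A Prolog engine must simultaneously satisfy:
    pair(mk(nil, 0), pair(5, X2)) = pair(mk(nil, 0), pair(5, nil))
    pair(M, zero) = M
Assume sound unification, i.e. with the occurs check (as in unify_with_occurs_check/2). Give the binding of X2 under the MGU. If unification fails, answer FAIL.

Decompose pair/2: mk(nil, 0) = mk(nil, 0),  pair(5, X2) = pair(5, nil).
Delete trivial equation mk(nil, 0) = mk(nil, 0).
Decompose pair/2: 5 = 5,  X2 = nil.
Delete trivial equation 5 = 5.
Bind X2 := nil; no other remaining equation mentions X2.
Occurs check fails: M occurs in pair(M, zero); the equation M = pair(M, zero) has no finite solution.

FAIL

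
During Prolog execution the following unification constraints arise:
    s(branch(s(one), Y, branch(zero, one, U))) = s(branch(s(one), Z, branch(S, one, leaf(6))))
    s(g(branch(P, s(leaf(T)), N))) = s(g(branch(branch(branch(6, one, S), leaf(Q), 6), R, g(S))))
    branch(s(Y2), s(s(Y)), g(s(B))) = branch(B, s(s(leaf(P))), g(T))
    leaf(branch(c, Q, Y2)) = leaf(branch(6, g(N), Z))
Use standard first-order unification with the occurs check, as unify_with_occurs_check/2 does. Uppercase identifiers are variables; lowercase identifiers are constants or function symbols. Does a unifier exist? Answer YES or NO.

NO

Decompose s/1: branch(s(one), Y, branch(zero, one, U)) = branch(s(one), Z, branch(S, one, leaf(6))).
Decompose branch/3: s(one) = s(one),  Y = Z,  branch(zero, one, U) = branch(S, one, leaf(6)).
Delete trivial equation s(one) = s(one).
Bind Y := Z; substituting into the one remaining equation that mentions Y gives: branch(s(Y2), s(s(Z)), g(s(B))) = branch(B, s(s(leaf(P))), g(T)).
Decompose branch/3: zero = S,  one = one,  U = leaf(6).
Bind S := zero; substituting into the one remaining equation that mentions S gives: s(g(branch(P, s(leaf(T)), N))) = s(g(branch(branch(branch(6, one, zero), leaf(Q), 6), R, g(zero)))).
Delete trivial equation one = one.
Bind U := leaf(6); no other remaining equation mentions U.
Decompose s/1: g(branch(P, s(leaf(T)), N)) = g(branch(branch(branch(6, one, zero), leaf(Q), 6), R, g(zero))).
Decompose g/1: branch(P, s(leaf(T)), N) = branch(branch(branch(6, one, zero), leaf(Q), 6), R, g(zero)).
Decompose branch/3: P = branch(branch(6, one, zero), leaf(Q), 6),  s(leaf(T)) = R,  N = g(zero).
Bind P := branch(branch(6, one, zero), leaf(Q), 6); substituting into the one remaining equation that mentions P gives: branch(s(Y2), s(s(Z)), g(s(B))) = branch(B, s(s(leaf(branch(branch(6, one, zero), leaf(Q), 6)))), g(T)).
Bind R := s(leaf(T)); no other remaining equation mentions R.
Bind N := g(zero); substituting into the one remaining equation that mentions N gives: leaf(branch(c, Q, Y2)) = leaf(branch(6, g(g(zero)), Z)).
Decompose branch/3: s(Y2) = B,  s(s(Z)) = s(s(leaf(branch(branch(6, one, zero), leaf(Q), 6)))),  g(s(B)) = g(T).
Bind B := s(Y2); substituting into the one remaining equation that mentions B gives: g(s(s(Y2))) = g(T).
Decompose s/1: s(Z) = s(leaf(branch(branch(6, one, zero), leaf(Q), 6))).
Decompose s/1: Z = leaf(branch(branch(6, one, zero), leaf(Q), 6)).
Bind Z := leaf(branch(branch(6, one, zero), leaf(Q), 6)); substituting into the one remaining equation that mentions Z gives: leaf(branch(c, Q, Y2)) = leaf(branch(6, g(g(zero)), leaf(branch(branch(6, one, zero), leaf(Q), 6)))). Substituting into the earlier binding gives Y := leaf(branch(branch(6, one, zero), leaf(Q), 6)).
Decompose g/1: s(s(Y2)) = T.
Bind T := s(s(Y2)); no other remaining equation mentions T. Substituting into the earlier binding gives R := s(leaf(s(s(Y2)))).
Decompose leaf/1: branch(c, Q, Y2) = branch(6, g(g(zero)), leaf(branch(branch(6, one, zero), leaf(Q), 6))).
Decompose branch/3: c = 6,  Q = g(g(zero)),  Y2 = leaf(branch(branch(6, one, zero), leaf(Q), 6)).
Clash: constants c and 6 differ; no unifier exists.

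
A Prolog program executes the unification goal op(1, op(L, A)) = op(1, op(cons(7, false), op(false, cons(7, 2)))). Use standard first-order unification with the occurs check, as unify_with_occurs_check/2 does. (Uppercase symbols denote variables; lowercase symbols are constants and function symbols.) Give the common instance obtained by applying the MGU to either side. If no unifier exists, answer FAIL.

op(1, op(cons(7, false), op(false, cons(7, 2))))

Decompose op/2: 1 = 1,  op(L, A) = op(cons(7, false), op(false, cons(7, 2))).
Delete trivial equation 1 = 1.
Decompose op/2: L = cons(7, false),  A = op(false, cons(7, 2)).
Bind L := cons(7, false); no other remaining equation mentions L.
Bind A := op(false, cons(7, 2)).
Applying the MGU to either side gives op(1, op(cons(7, false), op(false, cons(7, 2)))).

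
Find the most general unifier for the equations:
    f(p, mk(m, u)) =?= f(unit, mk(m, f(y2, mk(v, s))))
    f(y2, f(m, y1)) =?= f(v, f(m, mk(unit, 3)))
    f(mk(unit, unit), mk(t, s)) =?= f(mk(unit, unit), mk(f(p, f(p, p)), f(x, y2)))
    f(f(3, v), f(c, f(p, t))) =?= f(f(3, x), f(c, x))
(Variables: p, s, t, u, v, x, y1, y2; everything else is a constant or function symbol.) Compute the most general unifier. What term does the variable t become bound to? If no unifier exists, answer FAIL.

f(unit, f(unit, unit))

Decompose f/2: p =?= unit,  mk(m, u) =?= mk(m, f(y2, mk(v, s))).
Bind p := unit; substituting into the 2 remaining equations that mention p gives: f(mk(unit, unit), mk(t, s)) =?= f(mk(unit, unit), mk(f(unit, f(unit, unit)), f(x, y2))),  f(f(3, v), f(c, f(unit, t))) =?= f(f(3, x), f(c, x)).
Decompose mk/2: m =?= m,  u =?= f(y2, mk(v, s)).
Delete trivial equation m =?= m.
Bind u := f(y2, mk(v, s)); no other remaining equation mentions u.
Decompose f/2: y2 =?= v,  f(m, y1) =?= f(m, mk(unit, 3)).
Bind y2 := v; substituting into the one remaining equation that mentions y2 gives: f(mk(unit, unit), mk(t, s)) =?= f(mk(unit, unit), mk(f(unit, f(unit, unit)), f(x, v))). Substituting into the earlier binding gives u := f(v, mk(v, s)).
Decompose f/2: m =?= m,  y1 =?= mk(unit, 3).
Delete trivial equation m =?= m.
Bind y1 := mk(unit, 3); no other remaining equation mentions y1.
Decompose f/2: mk(unit, unit) =?= mk(unit, unit),  mk(t, s) =?= mk(f(unit, f(unit, unit)), f(x, v)).
Delete trivial equation mk(unit, unit) =?= mk(unit, unit).
Decompose mk/2: t =?= f(unit, f(unit, unit)),  s =?= f(x, v).
Bind t := f(unit, f(unit, unit)); substituting into the one remaining equation that mentions t gives: f(f(3, v), f(c, f(unit, f(unit, f(unit, unit))))) =?= f(f(3, x), f(c, x)).
Bind s := f(x, v); no other remaining equation mentions s. Substituting into the earlier binding gives u := f(v, mk(v, f(x, v))).
Decompose f/2: f(3, v) =?= f(3, x),  f(c, f(unit, f(unit, f(unit, unit)))) =?= f(c, x).
Decompose f/2: 3 =?= 3,  v =?= x.
Delete trivial equation 3 =?= 3.
Bind v := x; no other remaining equation mentions v. Substituting into the earlier bindings gives u := f(x, mk(x, f(x, x))), y2 := x, s := f(x, x).
Decompose f/2: c =?= c,  f(unit, f(unit, f(unit, unit))) =?= x.
Delete trivial equation c =?= c.
Bind x := f(unit, f(unit, f(unit, unit))). Substituting into the earlier bindings gives u := f(f(unit, f(unit, f(unit, unit))), mk(f(unit, f(unit, f(unit, unit))), f(f(unit, f(unit, f(unit, unit))), f(unit, f(unit, f(unit, unit)))))), y2 := f(unit, f(unit, f(unit, unit))), s := f(f(unit, f(unit, f(unit, unit))), f(unit, f(unit, f(unit, unit)))), v := f(unit, f(unit, f(unit, unit))).
MGU = { p := unit, u := f(f(unit, f(unit, f(unit, unit))), mk(f(unit, f(unit, f(unit, unit))), f(f(unit, f(unit, f(unit, unit))), f(unit, f(unit, f(unit, unit)))))), y2 := f(unit, f(unit, f(unit, unit))), y1 := mk(unit, 3), t := f(unit, f(unit, unit)), s := f(f(unit, f(unit, f(unit, unit))), f(unit, f(unit, f(unit, unit)))), v := f(unit, f(unit, f(unit, unit))), x := f(unit, f(unit, f(unit, unit))) }, so t := f(unit, f(unit, unit)).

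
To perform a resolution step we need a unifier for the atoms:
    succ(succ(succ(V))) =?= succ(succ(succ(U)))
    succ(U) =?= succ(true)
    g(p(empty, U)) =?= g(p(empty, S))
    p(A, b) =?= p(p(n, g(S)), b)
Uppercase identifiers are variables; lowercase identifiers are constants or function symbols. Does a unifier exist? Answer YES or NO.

Decompose succ/1: succ(succ(V)) =?= succ(succ(U)).
Decompose succ/1: succ(V) =?= succ(U).
Decompose succ/1: V =?= U.
Bind V := U; no other remaining equation mentions V.
Decompose succ/1: U =?= true.
Bind U := true; substituting into the one remaining equation that mentions U gives: g(p(empty, true)) =?= g(p(empty, S)). Substituting into the earlier binding gives V := true.
Decompose g/1: p(empty, true) =?= p(empty, S).
Decompose p/2: empty =?= empty,  true =?= S.
Delete trivial equation empty =?= empty.
Bind S := true; substituting into the remaining equation gives: p(A, b) =?= p(p(n, g(true)), b).
Decompose p/2: A =?= p(n, g(true)),  b =?= b.
Bind A := p(n, g(true)); no other remaining equation mentions A.
Delete trivial equation b =?= b.
No equations remain and no clash or occurs-check failure arose, so a unifier exists.

YES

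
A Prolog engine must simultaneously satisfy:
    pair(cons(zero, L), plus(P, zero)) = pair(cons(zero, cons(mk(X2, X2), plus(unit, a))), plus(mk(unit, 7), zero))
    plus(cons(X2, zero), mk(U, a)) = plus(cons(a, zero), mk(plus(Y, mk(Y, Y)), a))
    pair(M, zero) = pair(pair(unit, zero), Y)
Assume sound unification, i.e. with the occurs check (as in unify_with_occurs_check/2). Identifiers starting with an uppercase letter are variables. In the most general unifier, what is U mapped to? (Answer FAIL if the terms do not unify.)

plus(zero, mk(zero, zero))

Decompose pair/2: cons(zero, L) = cons(zero, cons(mk(X2, X2), plus(unit, a))),  plus(P, zero) = plus(mk(unit, 7), zero).
Decompose cons/2: zero = zero,  L = cons(mk(X2, X2), plus(unit, a)).
Delete trivial equation zero = zero.
Bind L := cons(mk(X2, X2), plus(unit, a)); no other remaining equation mentions L.
Decompose plus/2: P = mk(unit, 7),  zero = zero.
Bind P := mk(unit, 7); no other remaining equation mentions P.
Delete trivial equation zero = zero.
Decompose plus/2: cons(X2, zero) = cons(a, zero),  mk(U, a) = mk(plus(Y, mk(Y, Y)), a).
Decompose cons/2: X2 = a,  zero = zero.
Bind X2 := a; no other remaining equation mentions X2. Substituting into the earlier binding gives L := cons(mk(a, a), plus(unit, a)).
Delete trivial equation zero = zero.
Decompose mk/2: U = plus(Y, mk(Y, Y)),  a = a.
Bind U := plus(Y, mk(Y, Y)); no other remaining equation mentions U.
Delete trivial equation a = a.
Decompose pair/2: M = pair(unit, zero),  zero = Y.
Bind M := pair(unit, zero); no other remaining equation mentions M.
Bind Y := zero. Substituting into the earlier binding gives U := plus(zero, mk(zero, zero)).
MGU = { L = cons(mk(a, a), plus(unit, a)), P = mk(unit, 7), X2 = a, U = plus(zero, mk(zero, zero)), M = pair(unit, zero), Y = zero }, so U = plus(zero, mk(zero, zero)).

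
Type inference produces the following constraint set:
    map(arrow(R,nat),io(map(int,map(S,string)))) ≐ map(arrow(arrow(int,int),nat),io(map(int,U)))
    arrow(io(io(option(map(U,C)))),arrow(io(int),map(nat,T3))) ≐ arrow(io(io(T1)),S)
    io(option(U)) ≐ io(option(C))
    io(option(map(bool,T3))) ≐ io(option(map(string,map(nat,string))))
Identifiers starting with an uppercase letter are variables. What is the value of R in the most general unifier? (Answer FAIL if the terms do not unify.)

Decompose map/2: arrow(R,nat) ≐ arrow(arrow(int,int),nat),  io(map(int,map(S,string))) ≐ io(map(int,U)).
Decompose arrow/2: R ≐ arrow(int,int),  nat ≐ nat.
Bind R := arrow(int,int); no other remaining equation mentions R.
Delete trivial equation nat ≐ nat.
Decompose io/1: map(int,map(S,string)) ≐ map(int,U).
Decompose map/2: int ≐ int,  map(S,string) ≐ U.
Delete trivial equation int ≐ int.
Bind U := map(S,string); substituting into the 2 remaining equations that mention U gives: arrow(io(io(option(map(map(S,string),C)))),arrow(io(int),map(nat,T3))) ≐ arrow(io(io(T1)),S),  io(option(map(S,string))) ≐ io(option(C)).
Decompose arrow/2: io(io(option(map(map(S,string),C)))) ≐ io(io(T1)),  arrow(io(int),map(nat,T3)) ≐ S.
Decompose io/1: io(option(map(map(S,string),C))) ≐ io(T1).
Decompose io/1: option(map(map(S,string),C)) ≐ T1.
Bind T1 := option(map(map(S,string),C)); no other remaining equation mentions T1.
Bind S := arrow(io(int),map(nat,T3)); substituting into the one remaining equation that mentions S gives: io(option(map(arrow(io(int),map(nat,T3)),string))) ≐ io(option(C)). Substituting into the earlier bindings gives U := map(arrow(io(int),map(nat,T3)),string), T1 := option(map(map(arrow(io(int),map(nat,T3)),string),C)).
Decompose io/1: option(map(arrow(io(int),map(nat,T3)),string)) ≐ option(C).
Decompose option/1: map(arrow(io(int),map(nat,T3)),string) ≐ C.
Bind C := map(arrow(io(int),map(nat,T3)),string); no other remaining equation mentions C. Substituting into the earlier binding gives T1 := option(map(map(arrow(io(int),map(nat,T3)),string),map(arrow(io(int),map(nat,T3)),string))).
Decompose io/1: option(map(bool,T3)) ≐ option(map(string,map(nat,string))).
Decompose option/1: map(bool,T3) ≐ map(string,map(nat,string)).
Decompose map/2: bool ≐ string,  T3 ≐ map(nat,string).
Clash: constants bool and string differ; no unifier exists.

FAIL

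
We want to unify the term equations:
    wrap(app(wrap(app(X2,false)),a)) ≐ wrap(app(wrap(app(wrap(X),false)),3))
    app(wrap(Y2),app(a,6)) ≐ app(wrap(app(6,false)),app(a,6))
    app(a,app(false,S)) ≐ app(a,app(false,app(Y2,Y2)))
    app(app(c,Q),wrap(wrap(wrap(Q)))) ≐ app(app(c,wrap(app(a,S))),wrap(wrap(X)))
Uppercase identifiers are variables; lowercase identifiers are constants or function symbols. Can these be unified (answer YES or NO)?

NO

Decompose wrap/1: app(wrap(app(X2,false)),a) ≐ app(wrap(app(wrap(X),false)),3).
Decompose app/2: wrap(app(X2,false)) ≐ wrap(app(wrap(X),false)),  a ≐ 3.
Decompose wrap/1: app(X2,false) ≐ app(wrap(X),false).
Decompose app/2: X2 ≐ wrap(X),  false ≐ false.
Bind X2 := wrap(X); no other remaining equation mentions X2.
Delete trivial equation false ≐ false.
Clash: constants a and 3 differ; no unifier exists.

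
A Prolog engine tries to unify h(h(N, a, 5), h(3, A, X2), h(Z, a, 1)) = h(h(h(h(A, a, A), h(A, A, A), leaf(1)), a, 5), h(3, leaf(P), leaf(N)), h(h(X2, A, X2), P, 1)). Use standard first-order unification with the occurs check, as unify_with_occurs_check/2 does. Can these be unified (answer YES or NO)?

Decompose h/3: h(N, a, 5) = h(h(h(A, a, A), h(A, A, A), leaf(1)), a, 5),  h(3, A, X2) = h(3, leaf(P), leaf(N)),  h(Z, a, 1) = h(h(X2, A, X2), P, 1).
Decompose h/3: N = h(h(A, a, A), h(A, A, A), leaf(1)),  a = a,  5 = 5.
Bind N := h(h(A, a, A), h(A, A, A), leaf(1)); substituting into the one remaining equation that mentions N gives: h(3, A, X2) = h(3, leaf(P), leaf(h(h(A, a, A), h(A, A, A), leaf(1)))).
Delete trivial equation a = a.
Delete trivial equation 5 = 5.
Decompose h/3: 3 = 3,  A = leaf(P),  X2 = leaf(h(h(A, a, A), h(A, A, A), leaf(1))).
Delete trivial equation 3 = 3.
Bind A := leaf(P); substituting into the remaining equations gives: X2 = leaf(h(h(leaf(P), a, leaf(P)), h(leaf(P), leaf(P), leaf(P)), leaf(1))),  h(Z, a, 1) = h(h(X2, leaf(P), X2), P, 1). Substituting into the earlier binding gives N := h(h(leaf(P), a, leaf(P)), h(leaf(P), leaf(P), leaf(P)), leaf(1)).
Bind X2 := leaf(h(h(leaf(P), a, leaf(P)), h(leaf(P), leaf(P), leaf(P)), leaf(1))); substituting into the remaining equation gives: h(Z, a, 1) = h(h(leaf(h(h(leaf(P), a, leaf(P)), h(leaf(P), leaf(P), leaf(P)), leaf(1))), leaf(P), leaf(h(h(leaf(P), a, leaf(P)), h(leaf(P), leaf(P), leaf(P)), leaf(1)))), P, 1).
Decompose h/3: Z = h(leaf(h(h(leaf(P), a, leaf(P)), h(leaf(P), leaf(P), leaf(P)), leaf(1))), leaf(P), leaf(h(h(leaf(P), a, leaf(P)), h(leaf(P), leaf(P), leaf(P)), leaf(1)))),  a = P,  1 = 1.
Bind Z := h(leaf(h(h(leaf(P), a, leaf(P)), h(leaf(P), leaf(P), leaf(P)), leaf(1))), leaf(P), leaf(h(h(leaf(P), a, leaf(P)), h(leaf(P), leaf(P), leaf(P)), leaf(1)))); no other remaining equation mentions Z.
Bind P := a; no other remaining equation mentions P. Substituting into the earlier bindings gives N := h(h(leaf(a), a, leaf(a)), h(leaf(a), leaf(a), leaf(a)), leaf(1)), A := leaf(a), X2 := leaf(h(h(leaf(a), a, leaf(a)), h(leaf(a), leaf(a), leaf(a)), leaf(1))), Z := h(leaf(h(h(leaf(a), a, leaf(a)), h(leaf(a), leaf(a), leaf(a)), leaf(1))), leaf(a), leaf(h(h(leaf(a), a, leaf(a)), h(leaf(a), leaf(a), leaf(a)), leaf(1)))).
Delete trivial equation 1 = 1.
No equations remain and no clash or occurs-check failure arose, so a unifier exists.

YES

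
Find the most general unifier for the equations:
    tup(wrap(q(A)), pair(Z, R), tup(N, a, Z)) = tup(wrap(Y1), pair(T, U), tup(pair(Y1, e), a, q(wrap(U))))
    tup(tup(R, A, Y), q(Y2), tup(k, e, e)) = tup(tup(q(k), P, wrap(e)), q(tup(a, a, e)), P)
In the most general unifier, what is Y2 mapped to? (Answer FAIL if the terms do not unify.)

tup(a, a, e)

Decompose tup/3: wrap(q(A)) = wrap(Y1),  pair(Z, R) = pair(T, U),  tup(N, a, Z) = tup(pair(Y1, e), a, q(wrap(U))).
Decompose wrap/1: q(A) = Y1.
Bind Y1 := q(A); substituting into the one remaining equation that mentions Y1 gives: tup(N, a, Z) = tup(pair(q(A), e), a, q(wrap(U))).
Decompose pair/2: Z = T,  R = U.
Bind Z := T; substituting into the one remaining equation that mentions Z gives: tup(N, a, T) = tup(pair(q(A), e), a, q(wrap(U))).
Bind R := U; substituting into the one remaining equation that mentions R gives: tup(tup(U, A, Y), q(Y2), tup(k, e, e)) = tup(tup(q(k), P, wrap(e)), q(tup(a, a, e)), P).
Decompose tup/3: N = pair(q(A), e),  a = a,  T = q(wrap(U)).
Bind N := pair(q(A), e); no other remaining equation mentions N.
Delete trivial equation a = a.
Bind T := q(wrap(U)); no other remaining equation mentions T. Substituting into the earlier binding gives Z := q(wrap(U)).
Decompose tup/3: tup(U, A, Y) = tup(q(k), P, wrap(e)),  q(Y2) = q(tup(a, a, e)),  tup(k, e, e) = P.
Decompose tup/3: U = q(k),  A = P,  Y = wrap(e).
Bind U := q(k); no other remaining equation mentions U. Substituting into the earlier bindings gives Z := q(wrap(q(k))), R := q(k), T := q(wrap(q(k))).
Bind A := P; no other remaining equation mentions A. Substituting into the earlier bindings gives Y1 := q(P), N := pair(q(P), e).
Bind Y := wrap(e); no other remaining equation mentions Y.
Decompose q/1: Y2 = tup(a, a, e).
Bind Y2 := tup(a, a, e); no other remaining equation mentions Y2.
Bind P := tup(k, e, e). Substituting into the earlier bindings gives Y1 := q(tup(k, e, e)), N := pair(q(tup(k, e, e)), e), A := tup(k, e, e).
MGU = { Y1 := q(tup(k, e, e)), Z := q(wrap(q(k))), R := q(k), N := pair(q(tup(k, e, e)), e), T := q(wrap(q(k))), U := q(k), A := tup(k, e, e), Y := wrap(e), Y2 := tup(a, a, e), P := tup(k, e, e) }, so Y2 := tup(a, a, e).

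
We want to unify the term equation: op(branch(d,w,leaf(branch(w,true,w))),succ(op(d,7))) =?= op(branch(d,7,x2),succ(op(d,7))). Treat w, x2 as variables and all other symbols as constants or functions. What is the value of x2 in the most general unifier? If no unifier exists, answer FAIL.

leaf(branch(7,true,7))

Decompose op/2: branch(d,w,leaf(branch(w,true,w))) =?= branch(d,7,x2),  succ(op(d,7)) =?= succ(op(d,7)).
Decompose branch/3: d =?= d,  w =?= 7,  leaf(branch(w,true,w)) =?= x2.
Delete trivial equation d =?= d.
Bind w := 7; substituting into the one remaining equation that mentions w gives: leaf(branch(7,true,7)) =?= x2.
Bind x2 := leaf(branch(7,true,7)); no other remaining equation mentions x2.
Delete trivial equation succ(op(d,7)) =?= succ(op(d,7)).
MGU = { w ↦ 7, x2 ↦ leaf(branch(7,true,7)) }, so x2 ↦ leaf(branch(7,true,7)).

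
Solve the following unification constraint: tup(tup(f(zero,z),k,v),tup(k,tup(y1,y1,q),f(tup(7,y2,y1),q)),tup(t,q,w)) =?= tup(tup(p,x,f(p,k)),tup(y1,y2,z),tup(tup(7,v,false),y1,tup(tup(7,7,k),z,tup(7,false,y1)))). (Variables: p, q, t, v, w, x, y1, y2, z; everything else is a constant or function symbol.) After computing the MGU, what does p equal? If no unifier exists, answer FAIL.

f(zero,f(tup(7,tup(k,k,k),k),k))

Decompose tup/3: tup(f(zero,z),k,v) =?= tup(p,x,f(p,k)),  tup(k,tup(y1,y1,q),f(tup(7,y2,y1),q)) =?= tup(y1,y2,z),  tup(t,q,w) =?= tup(tup(7,v,false),y1,tup(tup(7,7,k),z,tup(7,false,y1))).
Decompose tup/3: f(zero,z) =?= p,  k =?= x,  v =?= f(p,k).
Bind p := f(zero,z); substituting into the one remaining equation that mentions p gives: v =?= f(f(zero,z),k).
Bind x := k; no other remaining equation mentions x.
Bind v := f(f(zero,z),k); substituting into the one remaining equation that mentions v gives: tup(t,q,w) =?= tup(tup(7,f(f(zero,z),k),false),y1,tup(tup(7,7,k),z,tup(7,false,y1))).
Decompose tup/3: k =?= y1,  tup(y1,y1,q) =?= y2,  f(tup(7,y2,y1),q) =?= z.
Bind y1 := k; substituting into the remaining equations gives: tup(k,k,q) =?= y2,  f(tup(7,y2,k),q) =?= z,  tup(t,q,w) =?= tup(tup(7,f(f(zero,z),k),false),k,tup(tup(7,7,k),z,tup(7,false,k))).
Bind y2 := tup(k,k,q); substituting into the one remaining equation that mentions y2 gives: f(tup(7,tup(k,k,q),k),q) =?= z.
Bind z := f(tup(7,tup(k,k,q),k),q); substituting into the remaining equation gives: tup(t,q,w) =?= tup(tup(7,f(f(zero,f(tup(7,tup(k,k,q),k),q)),k),false),k,tup(tup(7,7,k),f(tup(7,tup(k,k,q),k),q),tup(7,false,k))). Substituting into the earlier bindings gives p := f(zero,f(tup(7,tup(k,k,q),k),q)), v := f(f(zero,f(tup(7,tup(k,k,q),k),q)),k).
Decompose tup/3: t =?= tup(7,f(f(zero,f(tup(7,tup(k,k,q),k),q)),k),false),  q =?= k,  w =?= tup(tup(7,7,k),f(tup(7,tup(k,k,q),k),q),tup(7,false,k)).
Bind t := tup(7,f(f(zero,f(tup(7,tup(k,k,q),k),q)),k),false); no other remaining equation mentions t.
Bind q := k; substituting into the remaining equation gives: w =?= tup(tup(7,7,k),f(tup(7,tup(k,k,k),k),k),tup(7,false,k)). Substituting into the earlier bindings gives p := f(zero,f(tup(7,tup(k,k,k),k),k)), v := f(f(zero,f(tup(7,tup(k,k,k),k),k)),k), y2 := tup(k,k,k), z := f(tup(7,tup(k,k,k),k),k), t := tup(7,f(f(zero,f(tup(7,tup(k,k,k),k),k)),k),false).
Bind w := tup(tup(7,7,k),f(tup(7,tup(k,k,k),k),k),tup(7,false,k)).
MGU = { p ↦ f(zero,f(tup(7,tup(k,k,k),k),k)), x ↦ k, v ↦ f(f(zero,f(tup(7,tup(k,k,k),k),k)),k), y1 ↦ k, y2 ↦ tup(k,k,k), z ↦ f(tup(7,tup(k,k,k),k),k), t ↦ tup(7,f(f(zero,f(tup(7,tup(k,k,k),k),k)),k),false), q ↦ k, w ↦ tup(tup(7,7,k),f(tup(7,tup(k,k,k),k),k),tup(7,false,k)) }, so p ↦ f(zero,f(tup(7,tup(k,k,k),k),k)).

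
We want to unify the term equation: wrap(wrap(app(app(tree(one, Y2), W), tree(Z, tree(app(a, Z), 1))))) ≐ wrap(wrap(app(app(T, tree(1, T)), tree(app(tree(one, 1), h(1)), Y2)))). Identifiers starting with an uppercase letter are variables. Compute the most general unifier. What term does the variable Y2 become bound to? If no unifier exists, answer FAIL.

Decompose wrap/1: wrap(app(app(tree(one, Y2), W), tree(Z, tree(app(a, Z), 1)))) ≐ wrap(app(app(T, tree(1, T)), tree(app(tree(one, 1), h(1)), Y2))).
Decompose wrap/1: app(app(tree(one, Y2), W), tree(Z, tree(app(a, Z), 1))) ≐ app(app(T, tree(1, T)), tree(app(tree(one, 1), h(1)), Y2)).
Decompose app/2: app(tree(one, Y2), W) ≐ app(T, tree(1, T)),  tree(Z, tree(app(a, Z), 1)) ≐ tree(app(tree(one, 1), h(1)), Y2).
Decompose app/2: tree(one, Y2) ≐ T,  W ≐ tree(1, T).
Bind T := tree(one, Y2); substituting into the one remaining equation that mentions T gives: W ≐ tree(1, tree(one, Y2)).
Bind W := tree(1, tree(one, Y2)); no other remaining equation mentions W.
Decompose tree/2: Z ≐ app(tree(one, 1), h(1)),  tree(app(a, Z), 1) ≐ Y2.
Bind Z := app(tree(one, 1), h(1)); substituting into the remaining equation gives: tree(app(a, app(tree(one, 1), h(1))), 1) ≐ Y2.
Bind Y2 := tree(app(a, app(tree(one, 1), h(1))), 1). Substituting into the earlier bindings gives T := tree(one, tree(app(a, app(tree(one, 1), h(1))), 1)), W := tree(1, tree(one, tree(app(a, app(tree(one, 1), h(1))), 1))).
MGU = { T := tree(one, tree(app(a, app(tree(one, 1), h(1))), 1)), W := tree(1, tree(one, tree(app(a, app(tree(one, 1), h(1))), 1))), Z := app(tree(one, 1), h(1)), Y2 := tree(app(a, app(tree(one, 1), h(1))), 1) }, so Y2 := tree(app(a, app(tree(one, 1), h(1))), 1).

tree(app(a, app(tree(one, 1), h(1))), 1)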